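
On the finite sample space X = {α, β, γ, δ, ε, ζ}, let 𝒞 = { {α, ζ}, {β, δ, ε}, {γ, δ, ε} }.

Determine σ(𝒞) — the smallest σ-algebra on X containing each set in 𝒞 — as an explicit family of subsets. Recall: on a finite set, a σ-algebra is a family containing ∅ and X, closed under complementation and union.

|σ(𝒞)| = 16.  σ(𝒞) = { {}, {β}, {γ}, {α, ζ}, {β, γ}, {δ, ε}, {α, β, ζ}, {α, γ, ζ}, {β, δ, ε}, {γ, δ, ε}, {α, β, γ, ζ}, {α, δ, ε, ζ}, {β, γ, δ, ε}, {α, β, δ, ε, ζ}, {α, γ, δ, ε, ζ}, X }

Trace:
Seed the family with 𝒞 together with ∅ and X: { {}, {α, ζ}, {β, δ, ε}, {γ, δ, ε}, X }.
Step 1: 5 new —
  {α, β, ζ}  = complement {γ, δ, ε}
  {α, γ, ζ}  = complement {β, δ, ε}
  {β, γ, δ, ε}  = complement {α, ζ}
  {α, β, δ, ε, ζ}  = {α, ζ} ∪ {β, δ, ε}
  {α, γ, δ, ε, ζ}  = {γ, δ, ε} ∪ {α, ζ}
  (now 10)
Step 2. New:
  {β}  = complement {α, γ, δ, ε, ζ}
  {γ}  = complement {α, β, δ, ε, ζ}
  {α, β, γ, ζ}  = {α, γ, ζ} ∪ {α, β, ζ}
  (now 13)
Step 3: 2 new —
  {β, γ}  = {γ} ∪ {β}
  {δ, ε}  = complement {α, β, γ, ζ}
  (now 15)
Step 4 (1 new):
  {α, δ, ε, ζ}  = complement {β, γ}
  (now 16)
Step 5: stable.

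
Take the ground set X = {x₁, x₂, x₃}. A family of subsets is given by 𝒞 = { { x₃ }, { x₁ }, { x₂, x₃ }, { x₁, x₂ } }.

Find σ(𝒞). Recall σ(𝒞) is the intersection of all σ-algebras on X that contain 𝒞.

σ(𝒞) = { {  }, { x₁ }, { x₂ }, { x₃ }, { x₁, x₂ }, { x₁, x₃ }, { x₂, x₃ }, X }

Trace:
Take S₀ = 𝒞 ∪ {∅, X} = { {  }, { x₁ }, { x₃ }, { x₁, x₂ }, { x₂, x₃ }, X }.
Round 1: 1 new —
  { x₁, x₃ }  = { x₃ } ∪ { x₁ }
  — 7 sets.
Round 2 adds 1:
  { x₂ }  = { x₁, x₃ }ᶜ
  — 8 sets.
After Round 3 the family is unchanged; done.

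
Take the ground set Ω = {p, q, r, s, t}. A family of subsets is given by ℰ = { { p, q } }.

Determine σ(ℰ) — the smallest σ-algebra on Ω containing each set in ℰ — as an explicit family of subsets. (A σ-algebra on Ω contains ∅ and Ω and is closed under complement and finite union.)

σ(ℰ) = { ∅, { p, q }, { r, s, t }, Ω }

Working:
Seed the family with ℰ together with ∅ and Ω: { ∅, { p, q }, Ω }.
Iteration 1: 1 new —
  { r, s, t }  = complement { p, q }
Iteration 2: already closed under ᶜ and ∪.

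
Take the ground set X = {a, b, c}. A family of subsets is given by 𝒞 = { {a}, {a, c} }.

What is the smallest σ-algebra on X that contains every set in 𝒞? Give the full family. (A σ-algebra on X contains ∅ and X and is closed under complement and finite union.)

σ(𝒞) (8 sets): { ∅, {a}, {b}, {c}, {a, b}, {a, c}, {b, c}, X }

Trace:
Take S₀ = 𝒞 ∪ {∅, X} = { ∅, {a}, {a, c}, X }.
Iteration 1. New:
  {b}  = {a, c}ᶜ
  {b, c}  = {a}ᶜ
  |family| = 6
Iteration 2 adds 1:
  {a, b}  = {b} ∪ {a}
  |family| = 7
Iteration 3 (1 new):
  {c}  = {a, b}ᶜ
  |family| = 8
After Iteration 4 the family is unchanged; done.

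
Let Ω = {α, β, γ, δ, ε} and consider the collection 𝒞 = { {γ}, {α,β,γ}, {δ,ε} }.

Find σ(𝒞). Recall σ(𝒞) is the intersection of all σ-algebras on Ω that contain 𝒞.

Start: 𝒞 ∪ {∅, Ω} = { ∅, {γ}, {δ,ε}, {α,β,γ}, Ω }.
Round 1: 2 new —
  {γ,δ,ε}  = {δ,ε} ∪ {γ}
  {α,β,δ,ε}  = ᶜ of {γ}
  (now 7)
Round 2. New:
  {α,β}  = ᶜ of {γ,δ,ε}
  (now 8)
Round 3: closed — nothing new.

σ(𝒞) = { ∅, {γ}, {α,β}, {δ,ε}, {α,β,γ}, {γ,δ,ε}, {α,β,δ,ε}, Ω }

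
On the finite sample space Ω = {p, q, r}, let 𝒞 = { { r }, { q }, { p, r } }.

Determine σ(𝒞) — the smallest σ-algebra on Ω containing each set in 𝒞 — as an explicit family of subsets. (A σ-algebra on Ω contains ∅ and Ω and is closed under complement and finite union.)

Start: 𝒞 ∪ {∅, Ω} = { {}, { q }, { r }, { p, r }, Ω }.
Pass 1: 2 new —
  { p, q }  = ᶜ of { r }
  { q, r }  = { r } ∪ { q }
  — 7 sets.
Pass 2: +1 →
  { p }  = ᶜ of { q, r }
  — 8 sets.
Pass 3: closed — nothing new.

|σ(𝒞)| = 8.  σ(𝒞) = { {}, { p }, { q }, { r }, { p, q }, { p, r }, { q, r }, Ω }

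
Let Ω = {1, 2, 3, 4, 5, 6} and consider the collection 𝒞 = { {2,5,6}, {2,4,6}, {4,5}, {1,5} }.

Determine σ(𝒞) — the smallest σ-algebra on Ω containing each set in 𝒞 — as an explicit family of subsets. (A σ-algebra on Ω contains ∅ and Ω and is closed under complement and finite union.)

σ(𝒞) = { ∅, {1}, {3}, {4}, {5}, {1,3}, {1,4}, {1,5}, {2,6}, {3,4}, {3,5}, {4,5}, {1,2,6}, {1,3,4}, {1,3,5}, {1,4,5}, {2,3,6}, {2,4,6}, {2,5,6}, {3,4,5}, {1,2,3,6}, {1,2,4,6}, {1,2,5,6}, {1,3,4,5}, {2,3,4,6}, {2,3,5,6}, {2,4,5,6}, {1,2,3,4,6}, {1,2,3,5,6}, {1,2,4,5,6}, {2,3,4,5,6}, Ω }

Check:
Seed the family with 𝒞 together with ∅ and Ω: { ∅, {1,5}, {4,5}, {2,4,6}, {2,5,6}, Ω }.
Round 1: +8 →
  {1,3,4}  = complement {2,5,6}
  {1,3,5}  = complement {2,4,6}
  {1,4,5}  = {4,5} ∪ {1,5}
  {1,2,3,6}  = complement {4,5}
  {1,2,5,6}  = {1,5} ∪ {2,5,6}
  {2,3,4,6}  = complement {1,5}
  {2,4,5,6}  = {4,5} ∪ {2,4,6}
  {1,2,4,5,6}  = {2,4,6} ∪ {1,5}
  |family| = 14
Round 2: 8 new —
  {3}  = complement {1,2,4,5,6}
  {1,3}  = complement {2,4,5,6}
  {3,4}  = complement {1,2,5,6}
  {2,3,6}  = complement {1,4,5}
  {1,3,4,5}  = {1,4,5} ∪ {1,3,5}
  {1,2,3,4,6}  = {2,4,6} ∪ {1,2,3,6}
  {1,2,3,5,6}  = {1,3,5} ∪ {2,5,6}
  {2,3,4,5,6}  = {2,5,6} ∪ {2,3,4,6}
  |family| = 22
Round 3 (6 new):
  {1}  = complement {2,3,4,5,6}
  {4}  = complement {1,2,3,5,6}
  {5}  = complement {1,2,3,4,6}
  {2,6}  = complement {1,3,4,5}
  {3,4,5}  = {3,4} ∪ {4,5}
  {2,3,5,6}  = {2,3,6} ∪ {2,5,6}
  |family| = 28
Round 4: 4 new —
  {1,4}  = complement {2,3,5,6}
  {3,5}  = {5} ∪ {3}
  {1,2,6}  = complement {3,4,5}
  {1,2,4,6}  = {2,4,6} ∪ {1}
  |family| = 32
Round 5: already closed under ᶜ and ∪.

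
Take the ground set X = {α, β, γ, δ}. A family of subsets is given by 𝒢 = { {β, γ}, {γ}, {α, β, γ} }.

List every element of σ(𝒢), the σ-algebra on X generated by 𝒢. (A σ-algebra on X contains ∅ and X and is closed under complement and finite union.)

|σ(𝒢)| = 16.  σ(𝒢) = { {}, {α}, {β}, {γ}, {δ}, {α, β}, {α, γ}, {α, δ}, {β, γ}, {β, δ}, {γ, δ}, {α, β, γ}, {α, β, δ}, {α, γ, δ}, {β, γ, δ}, X }

Trace:
Initial family (5 sets): { {}, {γ}, {β, γ}, {α, β, γ}, X }.
Iteration 1. New:
  {δ}  = ᶜ of {α, β, γ}
  {α, δ}  = ᶜ of {β, γ}
  {α, β, δ}  = ᶜ of {γ}
  [8 total]
Iteration 2 adds 3:
  {γ, δ}  = {δ} ∪ {γ}
  {α, γ, δ}  = {γ} ∪ {α, δ}
  {β, γ, δ}  = {δ} ∪ {β, γ}
  [11 total]
Iteration 3. New:
  {α}  = ᶜ of {β, γ, δ}
  {β}  = ᶜ of {α, γ, δ}
  {α, β}  = ᶜ of {γ, δ}
  [14 total]
Iteration 4. New:
  {α, γ}  = {γ} ∪ {α}
  {β, δ}  = {δ} ∪ {β}
  [16 total]
Iteration 5: no new sets; the family is a σ-algebra.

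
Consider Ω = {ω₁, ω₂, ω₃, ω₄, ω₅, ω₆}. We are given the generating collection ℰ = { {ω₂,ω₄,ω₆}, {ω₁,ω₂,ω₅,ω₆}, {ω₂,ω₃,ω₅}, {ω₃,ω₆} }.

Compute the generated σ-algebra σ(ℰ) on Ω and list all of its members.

σ(ℰ) (64 sets): { ∅, {ω₁}, {ω₂}, {ω₃}, {ω₄}, {ω₅}, {ω₆}, {ω₁,ω₂}, {ω₁,ω₃}, {ω₁,ω₄}, {ω₁,ω₅}, {ω₁,ω₆}, {ω₂,ω₃}, {ω₂,ω₄}, {ω₂,ω₅}, {ω₂,ω₆}, {ω₃,ω₄}, {ω₃,ω₅}, {ω₃,ω₆}, {ω₄,ω₅}, {ω₄,ω₆}, {ω₅,ω₆}, {ω₁,ω₂,ω₃}, {ω₁,ω₂,ω₄}, {ω₁,ω₂,ω₅}, {ω₁,ω₂,ω₆}, {ω₁,ω₃,ω₄}, {ω₁,ω₃,ω₅}, {ω₁,ω₃,ω₆}, {ω₁,ω₄,ω₅}, {ω₁,ω₄,ω₆}, {ω₁,ω₅,ω₆}, {ω₂,ω₃,ω₄}, {ω₂,ω₃,ω₅}, {ω₂,ω₃,ω₆}, {ω₂,ω₄,ω₅}, {ω₂,ω₄,ω₆}, {ω₂,ω₅,ω₆}, {ω₃,ω₄,ω₅}, {ω₃,ω₄,ω₆}, {ω₃,ω₅,ω₆}, {ω₄,ω₅,ω₆}, {ω₁,ω₂,ω₃,ω₄}, {ω₁,ω₂,ω₃,ω₅}, {ω₁,ω₂,ω₃,ω₆}, {ω₁,ω₂,ω₄,ω₅}, {ω₁,ω₂,ω₄,ω₆}, {ω₁,ω₂,ω₅,ω₆}, {ω₁,ω₃,ω₄,ω₅}, {ω₁,ω₃,ω₄,ω₆}, {ω₁,ω₃,ω₅,ω₆}, {ω₁,ω₄,ω₅,ω₆}, {ω₂,ω₃,ω₄,ω₅}, {ω₂,ω₃,ω₄,ω₆}, {ω₂,ω₃,ω₅,ω₆}, {ω₂,ω₄,ω₅,ω₆}, {ω₃,ω₄,ω₅,ω₆}, {ω₁,ω₂,ω₃,ω₄,ω₅}, {ω₁,ω₂,ω₃,ω₄,ω₆}, {ω₁,ω₂,ω₃,ω₅,ω₆}, {ω₁,ω₂,ω₄,ω₅,ω₆}, {ω₁,ω₃,ω₄,ω₅,ω₆}, {ω₂,ω₃,ω₄,ω₅,ω₆}, Ω }

Check:
Initial family (6 sets): { ∅, {ω₃,ω₆}, {ω₂,ω₃,ω₅}, {ω₂,ω₄,ω₆}, {ω₁,ω₂,ω₅,ω₆}, Ω }.
Iteration 1. New:
  {ω₃,ω₄}  = {ω₁,ω₂,ω₅,ω₆}ᶜ
  {ω₁,ω₃,ω₅}  = {ω₂,ω₄,ω₆}ᶜ
  {ω₁,ω₄,ω₆}  = {ω₂,ω₃,ω₅}ᶜ
  {ω₁,ω₂,ω₄,ω₅}  = {ω₃,ω₆}ᶜ
  {ω₂,ω₃,ω₄,ω₆}  = {ω₂,ω₄,ω₆} ∪ {ω₃,ω₆}
  {ω₂,ω₃,ω₅,ω₆}  = {ω₂,ω₃,ω₅} ∪ {ω₃,ω₆}
  {ω₁,ω₂,ω₃,ω₅,ω₆}  = {ω₂,ω₃,ω₅} ∪ {ω₁,ω₂,ω₅,ω₆}
  {ω₁,ω₂,ω₄,ω₅,ω₆}  = {ω₂,ω₄,ω₆} ∪ {ω₁,ω₂,ω₅,ω₆}
  {ω₂,ω₃,ω₄,ω₅,ω₆}  = {ω₂,ω₄,ω₆} ∪ {ω₂,ω₃,ω₅}
  [15 total]
Iteration 2: +15 →
  {ω₁}  = {ω₂,ω₃,ω₄,ω₅,ω₆}ᶜ
  {ω₃}  = {ω₁,ω₂,ω₄,ω₅,ω₆}ᶜ
  {ω₄}  = {ω₁,ω₂,ω₃,ω₅,ω₆}ᶜ
  {ω₁,ω₄}  = {ω₂,ω₃,ω₅,ω₆}ᶜ
  {ω₁,ω₅}  = {ω₂,ω₃,ω₄,ω₆}ᶜ
  {ω₃,ω₄,ω₆}  = {ω₃,ω₄} ∪ {ω₃,ω₆}
  {ω₁,ω₂,ω₃,ω₅}  = {ω₁,ω₃,ω₅} ∪ {ω₂,ω₃,ω₅}
  {ω₁,ω₂,ω₄,ω₆}  = {ω₂,ω₄,ω₆} ∪ {ω₁,ω₄,ω₆}
  {ω₁,ω₃,ω₄,ω₅}  = {ω₃,ω₄} ∪ {ω₁,ω₃,ω₅}
  {ω₁,ω₃,ω₄,ω₆}  = {ω₃,ω₄} ∪ {ω₁,ω₄,ω₆}
  {ω₁,ω₃,ω₅,ω₆}  = {ω₁,ω₃,ω₅} ∪ {ω₃,ω₆}
  {ω₂,ω₃,ω₄,ω₅}  = {ω₃,ω₄} ∪ {ω₂,ω₃,ω₅}
  {ω₁,ω₂,ω₃,ω₄,ω₅}  = {ω₃,ω₄} ∪ {ω₁,ω₂,ω₄,ω₅}
  {ω₁,ω₂,ω₃,ω₄,ω₆}  = {ω₁,ω₄,ω₆} ∪ {ω₂,ω₃,ω₄,ω₆}
  {ω₁,ω₃,ω₄,ω₅,ω₆}  = {ω₁,ω₃,ω₅} ∪ {ω₁,ω₄,ω₆}
  [30 total]
Iteration 3 (15 new):
  {ω₂}  = {ω₁,ω₃,ω₄,ω₅,ω₆}ᶜ
  {ω₅}  = {ω₁,ω₂,ω₃,ω₄,ω₆}ᶜ
  {ω₆}  = {ω₁,ω₂,ω₃,ω₄,ω₅}ᶜ
  {ω₁,ω₃}  = {ω₃} ∪ {ω₁}
  {ω₁,ω₆}  = {ω₂,ω₃,ω₄,ω₅}ᶜ
  {ω₂,ω₄}  = {ω₁,ω₃,ω₅,ω₆}ᶜ
  {ω₂,ω₅}  = {ω₁,ω₃,ω₄,ω₆}ᶜ
  {ω₂,ω₆}  = {ω₁,ω₃,ω₄,ω₅}ᶜ
  {ω₃,ω₅}  = {ω₁,ω₂,ω₄,ω₆}ᶜ
  {ω₄,ω₆}  = {ω₁,ω₂,ω₃,ω₅}ᶜ
  {ω₁,ω₂,ω₅}  = {ω₃,ω₄,ω₆}ᶜ
  {ω₁,ω₃,ω₄}  = {ω₃,ω₄} ∪ {ω₁,ω₄}
  {ω₁,ω₃,ω₆}  = {ω₃,ω₆} ∪ {ω₁}
  {ω₁,ω₄,ω₅}  = {ω₁,ω₄} ∪ {ω₁,ω₅}
  {ω₁,ω₄,ω₅,ω₆}  = {ω₁,ω₄,ω₆} ∪ {ω₁,ω₅}
  [45 total]
Iteration 4 (19 new):
  {ω₁,ω₂}  = {ω₂} ∪ {ω₁}
  {ω₂,ω₃}  = {ω₁,ω₄,ω₅,ω₆}ᶜ
  {ω₄,ω₅}  = {ω₄} ∪ {ω₅}
  {ω₅,ω₆}  = {ω₆} ∪ {ω₅}
  {ω₁,ω₂,ω₃}  = {ω₂} ∪ {ω₁,ω₃}
  {ω₁,ω₂,ω₄}  = {ω₂} ∪ {ω₁,ω₄}
  {ω₁,ω₂,ω₆}  = {ω₁,ω₆} ∪ {ω₂}
  {ω₁,ω₅,ω₆}  = {ω₁,ω₆} ∪ {ω₁,ω₅}
  {ω₂,ω₃,ω₄}  = {ω₃,ω₄} ∪ {ω₂}
  {ω₂,ω₃,ω₆}  = {ω₁,ω₄,ω₅}ᶜ
  {ω₂,ω₄,ω₅}  = {ω₁,ω₃,ω₆}ᶜ
  {ω₂,ω₅,ω₆}  = {ω₁,ω₃,ω₄}ᶜ
  {ω₃,ω₄,ω₅}  = {ω₃,ω₄} ∪ {ω₃,ω₅}
  {ω₃,ω₅,ω₆}  = {ω₃,ω₅} ∪ {ω₃,ω₆}
  {ω₄,ω₅,ω₆}  = {ω₄,ω₆} ∪ {ω₅}
  {ω₁,ω₂,ω₃,ω₄}  = {ω₂} ∪ {ω₁,ω₃,ω₄}
  {ω₁,ω₂,ω₃,ω₆}  = {ω₁,ω₃,ω₆} ∪ {ω₂}
  {ω₂,ω₄,ω₅,ω₆}  = {ω₁,ω₃}ᶜ
  {ω₃,ω₄,ω₅,ω₆}  = {ω₃,ω₅} ∪ {ω₃,ω₄,ω₆}
  [64 total]
Iteration 5: closed — nothing new.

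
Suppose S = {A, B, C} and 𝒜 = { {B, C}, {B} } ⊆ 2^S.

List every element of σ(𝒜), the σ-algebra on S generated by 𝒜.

|σ(𝒜)| = 8.  σ(𝒜) = { ∅, {A}, {B}, {C}, {A, B}, {A, C}, {B, C}, S }

Derivation:
Start: 𝒜 ∪ {∅, S} = { ∅, {B}, {B, C}, S }.
Step 1. New:
  {A}  = {B, C}ᶜ
  {A, C}  = {B}ᶜ
Step 2 (1 new):
  {A, B}  = {B} ∪ {A}
Step 3 (1 new):
  {C}  = {A, B}ᶜ
Step 4: no new sets; the family is a σ-algebra.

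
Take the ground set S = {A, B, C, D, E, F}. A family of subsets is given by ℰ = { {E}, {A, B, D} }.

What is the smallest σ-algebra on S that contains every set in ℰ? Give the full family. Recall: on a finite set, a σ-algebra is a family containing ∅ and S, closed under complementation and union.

σ(ℰ) (8 sets): { {}, {E}, {C, F}, {A, B, D}, {C, E, F}, {A, B, D, E}, {A, B, C, D, F}, S }

Trace:
Initial family (4 sets): { {}, {E}, {A, B, D}, S }.
Iteration 1 (3 new):
  {C, E, F}  = ᶜ of {A, B, D}
  {A, B, D, E}  = {A, B, D} ∪ {E}
  {A, B, C, D, F}  = ᶜ of {E}
Iteration 2 (1 new):
  {C, F}  = ᶜ of {A, B, D, E}
Iteration 3: no new sets; the family is a σ-algebra.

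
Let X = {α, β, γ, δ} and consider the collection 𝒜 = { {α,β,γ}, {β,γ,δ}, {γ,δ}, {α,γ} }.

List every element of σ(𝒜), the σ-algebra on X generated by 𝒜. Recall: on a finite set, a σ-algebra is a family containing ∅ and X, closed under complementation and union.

Take S₀ = 𝒜 ∪ {∅, X} = { ∅, {α,γ}, {γ,δ}, {α,β,γ}, {β,γ,δ}, X }.
Step 1. New:
  {α}  = ᶜ of {β,γ,δ}
  {δ}  = ᶜ of {α,β,γ}
  {α,β}  = ᶜ of {γ,δ}
  {β,δ}  = ᶜ of {α,γ}
  {α,γ,δ}  = {γ,δ} ∪ {α,γ}
Step 2: 3 new —
  {β}  = ᶜ of {α,γ,δ}
  {α,δ}  = {δ} ∪ {α}
  {α,β,δ}  = {α,β} ∪ {δ}
Step 3 adds 2:
  {γ}  = ᶜ of {α,β,δ}
  {β,γ}  = ᶜ of {α,δ}
Step 4: closed — nothing new.

Hence σ(𝒜) has 16 members: { ∅, {α}, {β}, {γ}, {δ}, {α,β}, {α,γ}, {α,δ}, {β,γ}, {β,δ}, {γ,δ}, {α,β,γ}, {α,β,δ}, {α,γ,δ}, {β,γ,δ}, X }.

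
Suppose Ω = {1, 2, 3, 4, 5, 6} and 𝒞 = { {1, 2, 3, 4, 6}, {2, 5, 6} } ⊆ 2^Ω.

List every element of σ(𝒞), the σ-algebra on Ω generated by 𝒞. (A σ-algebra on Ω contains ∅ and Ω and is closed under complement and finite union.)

Answer: σ(𝒞) = { {}, {5}, {2, 6}, {1, 3, 4}, {2, 5, 6}, {1, 3, 4, 5}, {1, 2, 3, 4, 6}, Ω }

Derivation:
Begin from { {}, {2, 5, 6}, {1, 2, 3, 4, 6}, Ω } (that is, 𝒞 plus ∅ and Ω).
Pass 1: +2 →
  {5}  = {1, 2, 3, 4, 6}ᶜ
  {1, 3, 4}  = {2, 5, 6}ᶜ
  |family| = 6
Pass 2: 1 new —
  {1, 3, 4, 5}  = {1, 3, 4} ∪ {5}
  |family| = 7
Pass 3 adds 1:
  {2, 6}  = {1, 3, 4, 5}ᶜ
  |family| = 8
Pass 4: already closed under ᶜ and ∪.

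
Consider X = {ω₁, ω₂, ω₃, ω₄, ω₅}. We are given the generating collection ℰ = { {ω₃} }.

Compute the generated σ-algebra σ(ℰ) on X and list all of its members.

Initial family (3 sets): { ∅, {ω₃}, X }.
Iteration 1: +1 →
  {ω₁,ω₂,ω₄,ω₅}  = X∖{ω₃}
Iteration 2: no new sets; the family is a σ-algebra.

σ(ℰ) = { ∅, {ω₃}, {ω₁,ω₂,ω₄,ω₅}, X }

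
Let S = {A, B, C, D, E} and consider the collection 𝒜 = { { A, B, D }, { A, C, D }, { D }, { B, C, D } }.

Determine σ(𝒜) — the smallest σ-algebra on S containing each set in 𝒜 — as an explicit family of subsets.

σ(𝒜) (32 sets): { {  }, { A }, { B }, { C }, { D }, { E }, { A, B }, { A, C }, { A, D }, { A, E }, { B, C }, { B, D }, { B, E }, { C, D }, { C, E }, { D, E }, { A, B, C }, { A, B, D }, { A, B, E }, { A, C, D }, { A, C, E }, { A, D, E }, { B, C, D }, { B, C, E }, { B, D, E }, { C, D, E }, { A, B, C, D }, { A, B, C, E }, { A, B, D, E }, { A, C, D, E }, { B, C, D, E }, S }

Working:
Start: 𝒜 ∪ {∅, S} = { {  }, { D }, { A, B, D }, { A, C, D }, { B, C, D }, S }.
Round 1 adds 5:
  { A, E }  = { B, C, D }ᶜ
  { B, E }  = { A, C, D }ᶜ
  { C, E }  = { A, B, D }ᶜ
  { A, B, C, D }  = { A, C, D } ∪ { B, C, D }
  { A, B, C, E }  = { D }ᶜ
  — 11 sets.
Round 2: 10 new —
  { E }  = { A, B, C, D }ᶜ
  { A, B, E }  = { B, E } ∪ { A, E }
  { A, C, E }  = { A, E } ∪ { C, E }
  { A, D, E }  = { A, E } ∪ { D }
  { B, C, E }  = { B, E } ∪ { C, E }
  { B, D, E }  = { B, E } ∪ { D }
  { C, D, E }  = { D } ∪ { C, E }
  { A, B, D, E }  = { B, E } ∪ { A, B, D }
  { A, C, D, E }  = { A, C, D } ∪ { A, E }
  { B, C, D, E }  = { B, E } ∪ { B, C, D }
  — 21 sets.
Round 3 (10 new):
  { A }  = { B, C, D, E }ᶜ
  { B }  = { A, C, D, E }ᶜ
  { C }  = { A, B, D, E }ᶜ
  { A, B }  = { C, D, E }ᶜ
  { A, C }  = { B, D, E }ᶜ
  { A, D }  = { B, C, E }ᶜ
  { B, C }  = { A, D, E }ᶜ
  { B, D }  = { A, C, E }ᶜ
  { C, D }  = { A, B, E }ᶜ
  { D, E }  = { E } ∪ { D }
  — 31 sets.
Round 4: 1 new —
  { A, B, C }  = { D, E }ᶜ
  — 32 sets.
Round 5: no new sets; the family is a σ-algebra.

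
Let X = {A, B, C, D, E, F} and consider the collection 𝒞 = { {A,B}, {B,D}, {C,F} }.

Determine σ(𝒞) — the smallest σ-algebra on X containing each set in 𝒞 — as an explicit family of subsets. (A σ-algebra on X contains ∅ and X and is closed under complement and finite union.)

Seed the family with 𝒞 together with ∅ and X: { {}, {A,B}, {B,D}, {C,F}, X }.
Round 1 adds 6:
  {A,B,D}  = {A,B} ∪ {B,D}
  {A,B,C,F}  = {A,B} ∪ {C,F}
  {A,B,D,E}  = ᶜ of {C,F}
  {A,C,E,F}  = ᶜ of {B,D}
  {B,C,D,F}  = {C,F} ∪ {B,D}
  {C,D,E,F}  = ᶜ of {A,B}
  — 11 sets.
Round 2: 7 new —
  {A,E}  = ᶜ of {B,C,D,F}
  {D,E}  = ᶜ of {A,B,C,F}
  {C,E,F}  = ᶜ of {A,B,D}
  {A,B,C,D,F}  = {A,B} ∪ {B,C,D,F}
  {A,B,C,E,F}  = {A,C,E,F} ∪ {A,B}
  {A,C,D,E,F}  = {A,C,E,F} ∪ {C,D,E,F}
  {B,C,D,E,F}  = {C,D,E,F} ∪ {B,C,D,F}
  — 18 sets.
Round 3 (7 new):
  {A}  = ᶜ of {B,C,D,E,F}
  {B}  = ᶜ of {A,C,D,E,F}
  {D}  = ᶜ of {A,B,C,E,F}
  {E}  = ᶜ of {A,B,C,D,F}
  {A,B,E}  = {A,B} ∪ {A,E}
  {A,D,E}  = {D,E} ∪ {A,E}
  {B,D,E}  = {D,E} ∪ {B,D}
  — 25 sets.
Round 4 (6 new):
  {A,D}  = {A} ∪ {D}
  {B,E}  = {B} ∪ {E}
  {A,C,F}  = ᶜ of {B,D,E}
  {B,C,F}  = ᶜ of {A,D,E}
  {C,D,F}  = ᶜ of {A,B,E}
  {B,C,E,F}  = {B} ∪ {C,E,F}
  — 31 sets.
Round 5 adds 1:
  {A,C,D,F}  = ᶜ of {B,E}
  — 32 sets.
Round 6: stable.

Therefore σ(𝒞) = { {}, {A}, {B}, {D}, {E}, {A,B}, {A,D}, {A,E}, {B,D}, {B,E}, {C,F}, {D,E}, {A,B,D}, {A,B,E}, {A,C,F}, {A,D,E}, {B,C,F}, {B,D,E}, {C,D,F}, {C,E,F}, {A,B,C,F}, {A,B,D,E}, {A,C,D,F}, {A,C,E,F}, {B,C,D,F}, {B,C,E,F}, {C,D,E,F}, {A,B,C,D,F}, {A,B,C,E,F}, {A,C,D,E,F}, {B,C,D,E,F}, X } (|σ(𝒞)| = 32).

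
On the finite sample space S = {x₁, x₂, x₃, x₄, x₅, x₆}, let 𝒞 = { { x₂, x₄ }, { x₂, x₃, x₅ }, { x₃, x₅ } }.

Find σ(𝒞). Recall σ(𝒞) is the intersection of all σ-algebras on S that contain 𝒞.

Initial family (5 sets): { ∅, { x₂, x₄ }, { x₃, x₅ }, { x₂, x₃, x₅ }, S }.
Pass 1. New:
  { x₁, x₄, x₆ }  = ᶜ of { x₂, x₃, x₅ }
  { x₁, x₂, x₄, x₆ }  = ᶜ of { x₃, x₅ }
  { x₁, x₃, x₅, x₆ }  = ᶜ of { x₂, x₄ }
  { x₂, x₃, x₄, x₅ }  = { x₂, x₃, x₅ } ∪ { x₂, x₄ }
  [9 total]
Pass 2: +3 →
  { x₁, x₆ }  = ᶜ of { x₂, x₃, x₄, x₅ }
  { x₁, x₂, x₃, x₅, x₆ }  = { x₁, x₃, x₅, x₆ } ∪ { x₂, x₃, x₅ }
  { x₁, x₃, x₄, x₅, x₆ }  = { x₁, x₃, x₅, x₆ } ∪ { x₁, x₄, x₆ }
  [12 total]
Pass 3 (2 new):
  { x₂ }  = ᶜ of { x₁, x₃, x₄, x₅, x₆ }
  { x₄ }  = ᶜ of { x₁, x₂, x₃, x₅, x₆ }
  [14 total]
Pass 4: 2 new —
  { x₁, x₂, x₆ }  = { x₁, x₆ } ∪ { x₂ }
  { x₃, x₄, x₅ }  = { x₄ } ∪ { x₃, x₅ }
  [16 total]
Pass 5: already closed under ᶜ and ∪.

Hence σ(𝒞) has 16 members: { ∅, { x₂ }, { x₄ }, { x₁, x₆ }, { x₂, x₄ }, { x₃, x₅ }, { x₁, x₂, x₆ }, { x₁, x₄, x₆ }, { x₂, x₃, x₅ }, { x₃, x₄, x₅ }, { x₁, x₂, x₄, x₆ }, { x₁, x₃, x₅, x₆ }, { x₂, x₃, x₄, x₅ }, { x₁, x₂, x₃, x₅, x₆ }, { x₁, x₃, x₄, x₅, x₆ }, S }.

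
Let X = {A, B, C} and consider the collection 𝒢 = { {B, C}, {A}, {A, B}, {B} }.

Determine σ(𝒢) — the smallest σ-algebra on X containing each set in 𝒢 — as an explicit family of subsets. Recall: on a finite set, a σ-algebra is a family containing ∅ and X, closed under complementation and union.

σ(𝒢) = { {}, {A}, {B}, {C}, {A, B}, {A, C}, {B, C}, X }

Derivation:
Initial family (6 sets): { {}, {A}, {B}, {A, B}, {B, C}, X }.
Pass 1. New:
  {C}  = X∖{A, B}
  {A, C}  = X∖{B}
Pass 2: closed — nothing new.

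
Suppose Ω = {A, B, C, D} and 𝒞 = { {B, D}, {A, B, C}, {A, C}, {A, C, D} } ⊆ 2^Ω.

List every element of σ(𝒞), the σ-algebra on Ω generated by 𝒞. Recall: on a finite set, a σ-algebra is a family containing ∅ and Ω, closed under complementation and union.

Seed the family with 𝒞 together with ∅ and Ω: { ∅, {A, C}, {B, D}, {A, B, C}, {A, C, D}, Ω }.
Round 1 adds 2:
  {B}  = complement {A, C, D}
  {D}  = complement {A, B, C}
  — 8 sets.
Round 2 adds nothing — fixpoint reached.

Hence σ(𝒞) has 8 members: { ∅, {B}, {D}, {A, C}, {B, D}, {A, B, C}, {A, C, D}, Ω }.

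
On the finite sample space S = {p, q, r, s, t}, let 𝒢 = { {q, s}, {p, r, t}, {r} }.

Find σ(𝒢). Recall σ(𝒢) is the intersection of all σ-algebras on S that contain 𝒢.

Initial family (5 sets): { ∅, {r}, {q, s}, {p, r, t}, S }.
Step 1 adds 2:
  {q, r, s}  = {r} ∪ {q, s}
  {p, q, s, t}  = S∖{r}
  (now 7)
Step 2 adds 1:
  {p, t}  = S∖{q, r, s}
  (now 8)
After Step 3 the family is unchanged; done.

σ(𝒢) = { ∅, {r}, {p, t}, {q, s}, {p, r, t}, {q, r, s}, {p, q, s, t}, S }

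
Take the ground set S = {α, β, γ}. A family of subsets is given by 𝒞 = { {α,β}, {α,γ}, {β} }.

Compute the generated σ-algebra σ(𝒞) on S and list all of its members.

Begin from { {}, {β}, {α,β}, {α,γ}, S } (that is, 𝒞 plus ∅ and S).
Iteration 1: +1 →
  {γ}  = complement {α,β}
Iteration 2: 1 new —
  {β,γ}  = {γ} ∪ {β}
Iteration 3. New:
  {α}  = complement {β,γ}
Iteration 4: stable.

σ(𝒞) = { {}, {α}, {β}, {γ}, {α,β}, {α,γ}, {β,γ}, S }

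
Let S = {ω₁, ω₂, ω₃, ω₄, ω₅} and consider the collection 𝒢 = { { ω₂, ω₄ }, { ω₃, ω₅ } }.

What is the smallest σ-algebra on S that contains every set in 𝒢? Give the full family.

|σ(𝒢)| = 8.  σ(𝒢) = { {}, { ω₁ }, { ω₂, ω₄ }, { ω₃, ω₅ }, { ω₁, ω₂, ω₄ }, { ω₁, ω₃, ω₅ }, { ω₂, ω₃, ω₄, ω₅ }, S }

Derivation:
Take S₀ = 𝒢 ∪ {∅, S} = { {}, { ω₂, ω₄ }, { ω₃, ω₅ }, S }.
Step 1: 3 new —
  { ω₁, ω₂, ω₄ }  = { ω₃, ω₅ }ᶜ
  { ω₁, ω₃, ω₅ }  = { ω₂, ω₄ }ᶜ
  { ω₂, ω₃, ω₄, ω₅ }  = { ω₃, ω₅ } ∪ { ω₂, ω₄ }
  |family| = 7
Step 2: 1 new —
  { ω₁ }  = { ω₂, ω₃, ω₄, ω₅ }ᶜ
  |family| = 8
Step 3: closed — nothing new.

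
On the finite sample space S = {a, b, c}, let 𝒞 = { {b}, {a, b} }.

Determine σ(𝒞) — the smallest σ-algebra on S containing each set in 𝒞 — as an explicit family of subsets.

σ(𝒞) (8 sets): { ∅, {a}, {b}, {c}, {a, b}, {a, c}, {b, c}, S }

Derivation:
Begin from { ∅, {b}, {a, b}, S } (that is, 𝒞 plus ∅ and S).
Round 1. New:
  {c}  = {a, b}ᶜ
  {a, c}  = {b}ᶜ
  — 6 sets.
Round 2: +1 →
  {b, c}  = {c} ∪ {b}
  — 7 sets.
Round 3. New:
  {a}  = {b, c}ᶜ
  — 8 sets.
Round 4 adds nothing — fixpoint reached.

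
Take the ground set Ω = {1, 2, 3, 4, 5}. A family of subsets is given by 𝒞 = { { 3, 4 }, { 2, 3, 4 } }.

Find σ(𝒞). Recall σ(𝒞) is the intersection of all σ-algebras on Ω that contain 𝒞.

Take S₀ = 𝒞 ∪ {∅, Ω} = { ∅, { 3, 4 }, { 2, 3, 4 }, Ω }.
Round 1 adds 2:
  { 1, 5 }  = complement { 2, 3, 4 }
  { 1, 2, 5 }  = complement { 3, 4 }
  [6 total]
Round 2: 1 new —
  { 1, 3, 4, 5 }  = { 3, 4 } ∪ { 1, 5 }
  [7 total]
Round 3: 1 new —
  { 2 }  = complement { 1, 3, 4, 5 }
  [8 total]
Round 4: already closed under ᶜ and ∪.

σ(𝒞) = { ∅, { 2 }, { 1, 5 }, { 3, 4 }, { 1, 2, 5 }, { 2, 3, 4 }, { 1, 3, 4, 5 }, Ω }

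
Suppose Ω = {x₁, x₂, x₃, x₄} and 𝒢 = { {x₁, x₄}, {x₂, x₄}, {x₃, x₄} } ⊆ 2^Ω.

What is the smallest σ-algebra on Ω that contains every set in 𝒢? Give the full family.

σ(𝒢) (16 sets): { {}, {x₁}, {x₂}, {x₃}, {x₄}, {x₁, x₂}, {x₁, x₃}, {x₁, x₄}, {x₂, x₃}, {x₂, x₄}, {x₃, x₄}, {x₁, x₂, x₃}, {x₁, x₂, x₄}, {x₁, x₃, x₄}, {x₂, x₃, x₄}, Ω }

Derivation:
Seed the family with 𝒢 together with ∅ and Ω: { {}, {x₁, x₄}, {x₂, x₄}, {x₃, x₄}, Ω }.
Pass 1: +6 →
  {x₁, x₂}  = Ω∖{x₃, x₄}
  {x₁, x₃}  = Ω∖{x₂, x₄}
  {x₂, x₃}  = Ω∖{x₁, x₄}
  {x₁, x₂, x₄}  = {x₁, x₄} ∪ {x₂, x₄}
  {x₁, x₃, x₄}  = {x₃, x₄} ∪ {x₁, x₄}
  {x₂, x₃, x₄}  = {x₃, x₄} ∪ {x₂, x₄}
Pass 2: +4 →
  {x₁}  = Ω∖{x₂, x₃, x₄}
  {x₂}  = Ω∖{x₁, x₃, x₄}
  {x₃}  = Ω∖{x₁, x₂, x₄}
  {x₁, x₂, x₃}  = {x₁, x₂} ∪ {x₂, x₃}
Pass 3: +1 →
  {x₄}  = Ω∖{x₁, x₂, x₃}
Pass 4: stable.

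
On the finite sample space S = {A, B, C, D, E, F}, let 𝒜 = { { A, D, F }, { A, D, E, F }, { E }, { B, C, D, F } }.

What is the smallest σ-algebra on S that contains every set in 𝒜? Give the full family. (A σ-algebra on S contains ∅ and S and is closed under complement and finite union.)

σ(𝒜) = { ∅, { A }, { E }, { A, E }, { B, C }, { D, F }, { A, B, C }, { A, D, F }, { B, C, E }, { D, E, F }, { A, B, C, E }, { A, D, E, F }, { B, C, D, F }, { A, B, C, D, F }, { B, C, D, E, F }, S }

Check:
Begin from { ∅, { E }, { A, D, F }, { A, D, E, F }, { B, C, D, F }, S } (that is, 𝒜 plus ∅ and S).
Round 1 (5 new):
  { A, E }  = { B, C, D, F }ᶜ
  { B, C }  = { A, D, E, F }ᶜ
  { B, C, E }  = { A, D, F }ᶜ
  { A, B, C, D, F }  = { E }ᶜ
  { B, C, D, E, F }  = { B, C, D, F } ∪ { E }
  (now 11)
Round 2: +2 →
  { A }  = { B, C, D, E, F }ᶜ
  { A, B, C, E }  = { B, C, E } ∪ { A, E }
  (now 13)
Round 3 adds 2:
  { D, F }  = { A, B, C, E }ᶜ
  { A, B, C }  = { B, C } ∪ { A }
  (now 15)
Round 4: 1 new —
  { D, E, F }  = { A, B, C }ᶜ
  (now 16)
Round 5: no new sets; the family is a σ-algebra.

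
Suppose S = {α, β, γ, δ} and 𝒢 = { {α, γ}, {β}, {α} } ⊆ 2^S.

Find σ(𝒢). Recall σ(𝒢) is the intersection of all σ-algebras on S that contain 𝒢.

Answer: σ(𝒢) = { {}, {α}, {β}, {γ}, {δ}, {α, β}, {α, γ}, {α, δ}, {β, γ}, {β, δ}, {γ, δ}, {α, β, γ}, {α, β, δ}, {α, γ, δ}, {β, γ, δ}, S }

Check:
Seed the family with 𝒢 together with ∅ and S: { {}, {α}, {β}, {α, γ}, S }.
Pass 1: 5 new —
  {α, β}  = {β} ∪ {α}
  {β, δ}  = complement {α, γ}
  {α, β, γ}  = {α, γ} ∪ {β}
  {α, γ, δ}  = complement {β}
  {β, γ, δ}  = complement {α}
  — 10 sets.
Pass 2 (3 new):
  {δ}  = complement {α, β, γ}
  {γ, δ}  = complement {α, β}
  {α, β, δ}  = {α, β} ∪ {β, δ}
  — 13 sets.
Pass 3. New:
  {γ}  = complement {α, β, δ}
  {α, δ}  = {δ} ∪ {α}
  — 15 sets.
Pass 4 (1 new):
  {β, γ}  = complement {α, δ}
  — 16 sets.
Pass 5 adds nothing — fixpoint reached.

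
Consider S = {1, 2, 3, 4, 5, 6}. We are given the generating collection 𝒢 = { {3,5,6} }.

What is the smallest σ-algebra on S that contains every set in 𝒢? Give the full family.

Start: 𝒢 ∪ {∅, S} = { {}, {3,5,6}, S }.
Round 1: +1 →
  {1,2,4}  = ᶜ of {3,5,6}
  — 4 sets.
Round 2: no new sets; the family is a σ-algebra.

Hence σ(𝒢) has 4 members: { {}, {1,2,4}, {3,5,6}, S }.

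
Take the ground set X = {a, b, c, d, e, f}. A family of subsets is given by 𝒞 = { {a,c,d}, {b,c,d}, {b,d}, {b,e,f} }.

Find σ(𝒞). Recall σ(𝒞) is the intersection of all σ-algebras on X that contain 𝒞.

Start: 𝒞 ∪ {∅, X} = { {}, {b,d}, {a,c,d}, {b,c,d}, {b,e,f}, X }.
Round 1 (5 new):
  {a,e,f}  = ᶜ of {b,c,d}
  {a,b,c,d}  = {a,c,d} ∪ {b,c,d}
  {a,c,e,f}  = ᶜ of {b,d}
  {b,d,e,f}  = {b,e,f} ∪ {b,d}
  {b,c,d,e,f}  = {b,c,d} ∪ {b,e,f}
  (now 11)
Round 2 adds 7:
  {a}  = ᶜ of {b,c,d,e,f}
  {a,c}  = ᶜ of {b,d,e,f}
  {e,f}  = ᶜ of {a,b,c,d}
  {a,b,e,f}  = {b,e,f} ∪ {a,e,f}
  {a,b,c,e,f}  = {a,c,e,f} ∪ {b,e,f}
  {a,b,d,e,f}  = {b,d,e,f} ∪ {a,e,f}
  {a,c,d,e,f}  = {a,c,e,f} ∪ {a,c,d}
  (now 18)
Round 3 (5 new):
  {b}  = ᶜ of {a,c,d,e,f}
  {c}  = ᶜ of {a,b,d,e,f}
  {d}  = ᶜ of {a,b,c,e,f}
  {c,d}  = ᶜ of {a,b,e,f}
  {a,b,d}  = {b,d} ∪ {a}
  (now 23)
Round 4: +9 →
  {a,b}  = {a} ∪ {b}
  {a,d}  = {a} ∪ {d}
  {b,c}  = {b} ∪ {c}
  {a,b,c}  = {b} ∪ {a,c}
  {c,e,f}  = ᶜ of {a,b,d}
  {d,e,f}  = {e,f} ∪ {d}
  {a,d,e,f}  = {a,e,f} ∪ {d}
  {b,c,e,f}  = {b,e,f} ∪ {c}
  {c,d,e,f}  = {c,d} ∪ {e,f}
  (now 32)
Round 5: no new sets; the family is a σ-algebra.

|σ(𝒞)| = 32.  σ(𝒞) = { {}, {a}, {b}, {c}, {d}, {a,b}, {a,c}, {a,d}, {b,c}, {b,d}, {c,d}, {e,f}, {a,b,c}, {a,b,d}, {a,c,d}, {a,e,f}, {b,c,d}, {b,e,f}, {c,e,f}, {d,e,f}, {a,b,c,d}, {a,b,e,f}, {a,c,e,f}, {a,d,e,f}, {b,c,e,f}, {b,d,e,f}, {c,d,e,f}, {a,b,c,e,f}, {a,b,d,e,f}, {a,c,d,e,f}, {b,c,d,e,f}, X }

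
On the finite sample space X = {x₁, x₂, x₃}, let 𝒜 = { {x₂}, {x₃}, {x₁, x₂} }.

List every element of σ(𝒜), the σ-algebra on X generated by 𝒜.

|σ(𝒜)| = 8.  σ(𝒜) = { ∅, {x₁}, {x₂}, {x₃}, {x₁, x₂}, {x₁, x₃}, {x₂, x₃}, X }

Working:
Start: 𝒜 ∪ {∅, X} = { ∅, {x₂}, {x₃}, {x₁, x₂}, X }.
Round 1: 2 new —
  {x₁, x₃}  = ᶜ of {x₂}
  {x₂, x₃}  = {x₃} ∪ {x₂}
  — 7 sets.
Round 2: +1 →
  {x₁}  = ᶜ of {x₂, x₃}
  — 8 sets.
Round 3: no new sets; the family is a σ-algebra.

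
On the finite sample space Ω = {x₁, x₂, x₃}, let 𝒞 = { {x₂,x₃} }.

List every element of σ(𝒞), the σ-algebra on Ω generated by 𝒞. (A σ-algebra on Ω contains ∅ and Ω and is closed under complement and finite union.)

Take S₀ = 𝒞 ∪ {∅, Ω} = { {}, {x₂,x₃}, Ω }.
Step 1 adds 1:
  {x₁}  = complement {x₂,x₃}
  |family| = 4
Step 2 adds nothing — fixpoint reached.

Therefore σ(𝒞) = { {}, {x₁}, {x₂,x₃}, Ω } (|σ(𝒞)| = 4).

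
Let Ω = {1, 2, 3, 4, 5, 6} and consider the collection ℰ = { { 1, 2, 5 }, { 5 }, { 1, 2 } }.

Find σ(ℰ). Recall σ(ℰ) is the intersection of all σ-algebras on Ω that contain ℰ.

Take S₀ = ℰ ∪ {∅, Ω} = { ∅, { 5 }, { 1, 2 }, { 1, 2, 5 }, Ω }.
Round 1. New:
  { 3, 4, 6 }  = { 1, 2, 5 }ᶜ
  { 3, 4, 5, 6 }  = { 1, 2 }ᶜ
  { 1, 2, 3, 4, 6 }  = { 5 }ᶜ
  |family| = 8
Round 2: closed — nothing new.

|σ(ℰ)| = 8.  σ(ℰ) = { ∅, { 5 }, { 1, 2 }, { 1, 2, 5 }, { 3, 4, 6 }, { 3, 4, 5, 6 }, { 1, 2, 3, 4, 6 }, Ω }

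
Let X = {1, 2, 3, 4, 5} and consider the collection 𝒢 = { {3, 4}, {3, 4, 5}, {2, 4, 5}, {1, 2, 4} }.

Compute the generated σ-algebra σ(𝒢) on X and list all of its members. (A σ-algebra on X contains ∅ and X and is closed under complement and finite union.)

Initial family (6 sets): { {}, {3, 4}, {1, 2, 4}, {2, 4, 5}, {3, 4, 5}, X }.
Iteration 1. New:
  {1, 2}  = complement {3, 4, 5}
  {1, 3}  = complement {2, 4, 5}
  {3, 5}  = complement {1, 2, 4}
  {1, 2, 5}  = complement {3, 4}
  {1, 2, 3, 4}  = {3, 4} ∪ {1, 2, 4}
  {1, 2, 4, 5}  = {1, 2, 4} ∪ {2, 4, 5}
  {2, 3, 4, 5}  = {3, 4, 5} ∪ {2, 4, 5}
  [13 total]
Iteration 2: 8 new —
  {1}  = complement {2, 3, 4, 5}
  {3}  = complement {1, 2, 4, 5}
  {5}  = complement {1, 2, 3, 4}
  {1, 2, 3}  = {1, 2} ∪ {1, 3}
  {1, 3, 4}  = {3, 4} ∪ {1, 3}
  {1, 3, 5}  = {1, 3} ∪ {3, 5}
  {1, 2, 3, 5}  = {1, 2} ∪ {3, 5}
  {1, 3, 4, 5}  = {3, 4, 5} ∪ {1, 3}
  [21 total]
Iteration 3: 6 new —
  {2}  = complement {1, 3, 4, 5}
  {4}  = complement {1, 2, 3, 5}
  {1, 5}  = {5} ∪ {1}
  {2, 4}  = complement {1, 3, 5}
  {2, 5}  = complement {1, 3, 4}
  {4, 5}  = complement {1, 2, 3}
  [27 total]
Iteration 4 (5 new):
  {1, 4}  = {4} ∪ {1}
  {2, 3}  = {2} ∪ {3}
  {1, 4, 5}  = {4, 5} ∪ {1, 5}
  {2, 3, 4}  = complement {1, 5}
  {2, 3, 5}  = {2, 5} ∪ {3}
  [32 total]
Iteration 5: already closed under ᶜ and ∪.

Hence σ(𝒢) has 32 members: { {}, {1}, {2}, {3}, {4}, {5}, {1, 2}, {1, 3}, {1, 4}, {1, 5}, {2, 3}, {2, 4}, {2, 5}, {3, 4}, {3, 5}, {4, 5}, {1, 2, 3}, {1, 2, 4}, {1, 2, 5}, {1, 3, 4}, {1, 3, 5}, {1, 4, 5}, {2, 3, 4}, {2, 3, 5}, {2, 4, 5}, {3, 4, 5}, {1, 2, 3, 4}, {1, 2, 3, 5}, {1, 2, 4, 5}, {1, 3, 4, 5}, {2, 3, 4, 5}, X }.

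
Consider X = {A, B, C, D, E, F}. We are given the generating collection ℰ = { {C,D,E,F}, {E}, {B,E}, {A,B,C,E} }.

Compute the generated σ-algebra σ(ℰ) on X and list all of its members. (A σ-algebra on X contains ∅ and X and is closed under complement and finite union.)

Begin from { {}, {E}, {B,E}, {A,B,C,E}, {C,D,E,F}, X } (that is, ℰ plus ∅ and X).
Round 1 adds 5:
  {A,B}  = complement {C,D,E,F}
  {D,F}  = complement {A,B,C,E}
  {A,C,D,F}  = complement {B,E}
  {A,B,C,D,F}  = complement {E}
  {B,C,D,E,F}  = {B,E} ∪ {C,D,E,F}
  — 11 sets.
Round 2: 6 new —
  {A}  = complement {B,C,D,E,F}
  {A,B,E}  = {B,E} ∪ {A,B}
  {D,E,F}  = {E} ∪ {D,F}
  {A,B,D,F}  = {A,B} ∪ {D,F}
  {B,D,E,F}  = {B,E} ∪ {D,F}
  {A,C,D,E,F}  = {C,D,E,F} ∪ {A,C,D,F}
  — 17 sets.
Round 3 (9 new):
  {B}  = complement {A,C,D,E,F}
  {A,C}  = complement {B,D,E,F}
  {A,E}  = {E} ∪ {A}
  {C,E}  = complement {A,B,D,F}
  {A,B,C}  = complement {D,E,F}
  {A,D,F}  = {D,F} ∪ {A}
  {C,D,F}  = complement {A,B,E}
  {A,D,E,F}  = {D,E,F} ∪ {A}
  {A,B,D,E,F}  = {B,E} ∪ {A,B,D,F}
  — 26 sets.
Round 4 (6 new):
  {C}  = complement {A,B,D,E,F}
  {B,C}  = complement {A,D,E,F}
  {A,C,E}  = {E} ∪ {A,C}
  {B,C,E}  = complement {A,D,F}
  {B,D,F}  = {B} ∪ {D,F}
  {B,C,D,F}  = complement {A,E}
  — 32 sets.
Round 5 adds nothing — fixpoint reached.

Therefore σ(ℰ) = { {}, {A}, {B}, {C}, {E}, {A,B}, {A,C}, {A,E}, {B,C}, {B,E}, {C,E}, {D,F}, {A,B,C}, {A,B,E}, {A,C,E}, {A,D,F}, {B,C,E}, {B,D,F}, {C,D,F}, {D,E,F}, {A,B,C,E}, {A,B,D,F}, {A,C,D,F}, {A,D,E,F}, {B,C,D,F}, {B,D,E,F}, {C,D,E,F}, {A,B,C,D,F}, {A,B,D,E,F}, {A,C,D,E,F}, {B,C,D,E,F}, X } (|σ(ℰ)| = 32).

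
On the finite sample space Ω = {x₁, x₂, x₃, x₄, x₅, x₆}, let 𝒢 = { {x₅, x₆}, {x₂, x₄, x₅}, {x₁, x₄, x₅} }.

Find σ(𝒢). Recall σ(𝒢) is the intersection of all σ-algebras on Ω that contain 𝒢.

σ(𝒢) (64 sets): { {}, {x₁}, {x₂}, {x₃}, {x₄}, {x₅}, {x₆}, {x₁, x₂}, {x₁, x₃}, {x₁, x₄}, {x₁, x₅}, {x₁, x₆}, {x₂, x₃}, {x₂, x₄}, {x₂, x₅}, {x₂, x₆}, {x₃, x₄}, {x₃, x₅}, {x₃, x₆}, {x₄, x₅}, {x₄, x₆}, {x₅, x₆}, {x₁, x₂, x₃}, {x₁, x₂, x₄}, {x₁, x₂, x₅}, {x₁, x₂, x₆}, {x₁, x₃, x₄}, {x₁, x₃, x₅}, {x₁, x₃, x₆}, {x₁, x₄, x₅}, {x₁, x₄, x₆}, {x₁, x₅, x₆}, {x₂, x₃, x₄}, {x₂, x₃, x₅}, {x₂, x₃, x₆}, {x₂, x₄, x₅}, {x₂, x₄, x₆}, {x₂, x₅, x₆}, {x₃, x₄, x₅}, {x₃, x₄, x₆}, {x₃, x₅, x₆}, {x₄, x₅, x₆}, {x₁, x₂, x₃, x₄}, {x₁, x₂, x₃, x₅}, {x₁, x₂, x₃, x₆}, {x₁, x₂, x₄, x₅}, {x₁, x₂, x₄, x₆}, {x₁, x₂, x₅, x₆}, {x₁, x₃, x₄, x₅}, {x₁, x₃, x₄, x₆}, {x₁, x₃, x₅, x₆}, {x₁, x₄, x₅, x₆}, {x₂, x₃, x₄, x₅}, {x₂, x₃, x₄, x₆}, {x₂, x₃, x₅, x₆}, {x₂, x₄, x₅, x₆}, {x₃, x₄, x₅, x₆}, {x₁, x₂, x₃, x₄, x₅}, {x₁, x₂, x₃, x₄, x₆}, {x₁, x₂, x₃, x₅, x₆}, {x₁, x₂, x₄, x₅, x₆}, {x₁, x₃, x₄, x₅, x₆}, {x₂, x₃, x₄, x₅, x₆}, Ω }

Check:
Take S₀ = 𝒢 ∪ {∅, Ω} = { {}, {x₅, x₆}, {x₁, x₄, x₅}, {x₂, x₄, x₅}, Ω }.
Pass 1 adds 6:
  {x₁, x₃, x₆}  = Ω∖{x₂, x₄, x₅}
  {x₂, x₃, x₆}  = Ω∖{x₁, x₄, x₅}
  {x₁, x₂, x₃, x₄}  = Ω∖{x₅, x₆}
  {x₁, x₂, x₄, x₅}  = {x₁, x₄, x₅} ∪ {x₂, x₄, x₅}
  {x₁, x₄, x₅, x₆}  = {x₁, x₄, x₅} ∪ {x₅, x₆}
  {x₂, x₄, x₅, x₆}  = {x₅, x₆} ∪ {x₂, x₄, x₅}
  (now 11)
Pass 2 (11 new):
  {x₁, x₃}  = Ω∖{x₂, x₄, x₅, x₆}
  {x₂, x₃}  = Ω∖{x₁, x₄, x₅, x₆}
  {x₃, x₆}  = Ω∖{x₁, x₂, x₄, x₅}
  {x₁, x₂, x₃, x₆}  = {x₁, x₃, x₆} ∪ {x₂, x₃, x₆}
  {x₁, x₃, x₅, x₆}  = {x₅, x₆} ∪ {x₁, x₃, x₆}
  {x₂, x₃, x₅, x₆}  = {x₅, x₆} ∪ {x₂, x₃, x₆}
  {x₁, x₂, x₃, x₄, x₅}  = {x₁, x₄, x₅} ∪ {x₁, x₂, x₃, x₄}
  {x₁, x₂, x₃, x₄, x₆}  = {x₁, x₃, x₆} ∪ {x₁, x₂, x₃, x₄}
  {x₁, x₂, x₄, x₅, x₆}  = {x₁, x₄, x₅} ∪ {x₂, x₄, x₅, x₆}
  {x₁, x₃, x₄, x₅, x₆}  = {x₁, x₄, x₅} ∪ {x₁, x₃, x₆}
  {x₂, x₃, x₄, x₅, x₆}  = {x₂, x₃, x₆} ∪ {x₂, x₄, x₅, x₆}
  (now 22)
Pass 3 (13 new):
  {x₁}  = Ω∖{x₂, x₃, x₄, x₅, x₆}
  {x₂}  = Ω∖{x₁, x₃, x₄, x₅, x₆}
  {x₃}  = Ω∖{x₁, x₂, x₄, x₅, x₆}
  {x₅}  = Ω∖{x₁, x₂, x₃, x₄, x₆}
  {x₆}  = Ω∖{x₁, x₂, x₃, x₄, x₅}
  {x₁, x₄}  = Ω∖{x₂, x₃, x₅, x₆}
  {x₂, x₄}  = Ω∖{x₁, x₃, x₅, x₆}
  {x₄, x₅}  = Ω∖{x₁, x₂, x₃, x₆}
  {x₁, x₂, x₃}  = {x₁, x₃} ∪ {x₂, x₃}
  {x₃, x₅, x₆}  = {x₅, x₆} ∪ {x₃, x₆}
  {x₁, x₃, x₄, x₅}  = {x₁, x₃} ∪ {x₁, x₄, x₅}
  {x₂, x₃, x₄, x₅}  = {x₂, x₄, x₅} ∪ {x₂, x₃}
  {x₁, x₂, x₃, x₅, x₆}  = {x₅, x₆} ∪ {x₁, x₂, x₃, x₆}
  (now 35)
Pass 4. New:
  {x₄}  = Ω∖{x₁, x₂, x₃, x₅, x₆}
  {x₁, x₂}  = {x₂} ∪ {x₁}
  {x₁, x₅}  = {x₅} ∪ {x₁}
  {x₁, x₆}  = Ω∖{x₂, x₃, x₄, x₅}
  {x₂, x₅}  = {x₂} ∪ {x₅}
  {x₂, x₆}  = Ω∖{x₁, x₃, x₄, x₅}
  {x₃, x₅}  = {x₅} ∪ {x₃}
  {x₁, x₂, x₄}  = Ω∖{x₃, x₅, x₆}
  {x₁, x₃, x₄}  = {x₃} ∪ {x₁, x₄}
  {x₁, x₃, x₅}  = {x₅} ∪ {x₁, x₃}
  {x₁, x₄, x₆}  = {x₆} ∪ {x₁, x₄}
  {x₁, x₅, x₆}  = {x₅, x₆} ∪ {x₁}
  {x₂, x₃, x₄}  = {x₃} ∪ {x₂, x₄}
  {x₂, x₃, x₅}  = {x₅} ∪ {x₂, x₃}
  {x₂, x₄, x₆}  = {x₆} ∪ {x₂, x₄}
  {x₂, x₅, x₆}  = {x₅, x₆} ∪ {x₂}
  {x₃, x₄, x₅}  = {x₄, x₅} ∪ {x₃}
  {x₄, x₅, x₆}  = Ω∖{x₁, x₂, x₃}
  {x₁, x₂, x₃, x₅}  = {x₁, x₂, x₃} ∪ {x₅}
  {x₁, x₃, x₄, x₆}  = {x₁, x₃, x₆} ∪ {x₁, x₄}
  {x₂, x₃, x₄, x₆}  = {x₂, x₃, x₆} ∪ {x₂, x₄}
  {x₃, x₄, x₅, x₆}  = {x₄, x₅} ∪ {x₃, x₆}
  (now 57)
Pass 5: 7 new —
  {x₃, x₄}  = {x₃} ∪ {x₄}
  {x₄, x₆}  = Ω∖{x₁, x₂, x₃, x₅}
  {x₁, x₂, x₅}  = {x₂, x₅} ∪ {x₁, x₅}
  {x₁, x₂, x₆}  = Ω∖{x₃, x₄, x₅}
  {x₃, x₄, x₆}  = {x₃, x₆} ∪ {x₄}
  {x₁, x₂, x₄, x₆}  = Ω∖{x₃, x₅}
  {x₁, x₂, x₅, x₆}  = {x₂, x₅} ∪ {x₁, x₆}
  (now 64)
Pass 6: stable.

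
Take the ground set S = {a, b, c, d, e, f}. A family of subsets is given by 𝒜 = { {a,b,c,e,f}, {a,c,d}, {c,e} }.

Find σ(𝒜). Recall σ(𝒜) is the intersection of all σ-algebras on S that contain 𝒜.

σ(𝒜) (32 sets): { {}, {a}, {c}, {d}, {e}, {a,c}, {a,d}, {a,e}, {b,f}, {c,d}, {c,e}, {d,e}, {a,b,f}, {a,c,d}, {a,c,e}, {a,d,e}, {b,c,f}, {b,d,f}, {b,e,f}, {c,d,e}, {a,b,c,f}, {a,b,d,f}, {a,b,e,f}, {a,c,d,e}, {b,c,d,f}, {b,c,e,f}, {b,d,e,f}, {a,b,c,d,f}, {a,b,c,e,f}, {a,b,d,e,f}, {b,c,d,e,f}, S }

Check:
Begin from { {}, {c,e}, {a,c,d}, {a,b,c,e,f}, S } (that is, 𝒜 plus ∅ and S).
Round 1. New:
  {d}  = S∖{a,b,c,e,f}
  {b,e,f}  = S∖{a,c,d}
  {a,b,d,f}  = S∖{c,e}
  {a,c,d,e}  = {a,c,d} ∪ {c,e}
Round 2: 6 new —
  {b,f}  = S∖{a,c,d,e}
  {c,d,e}  = {d} ∪ {c,e}
  {b,c,e,f}  = {b,e,f} ∪ {c,e}
  {b,d,e,f}  = {b,e,f} ∪ {d}
  {a,b,c,d,f}  = {a,b,d,f} ∪ {a,c,d}
  {a,b,d,e,f}  = {a,b,d,f} ∪ {b,e,f}
Round 3 adds 7:
  {c}  = S∖{a,b,d,e,f}
  {e}  = S∖{a,b,c,d,f}
  {a,c}  = S∖{b,d,e,f}
  {a,d}  = S∖{b,c,e,f}
  {a,b,f}  = S∖{c,d,e}
  {b,d,f}  = {d} ∪ {b,f}
  {b,c,d,e,f}  = {c,d,e} ∪ {b,d,e,f}
Round 4: 9 new —
  {a}  = S∖{b,c,d,e,f}
  {c,d}  = {c} ∪ {d}
  {d,e}  = {e} ∪ {d}
  {a,c,e}  = S∖{b,d,f}
  {a,d,e}  = {a,d} ∪ {e}
  {b,c,f}  = {b,f} ∪ {c}
  {a,b,c,f}  = {a,c} ∪ {b,f}
  {a,b,e,f}  = {b,e,f} ∪ {a,b,f}
  {b,c,d,f}  = {b,d,f} ∪ {c}
Round 5. New:
  {a,e}  = S∖{b,c,d,f}
After Round 6 the family is unchanged; done.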